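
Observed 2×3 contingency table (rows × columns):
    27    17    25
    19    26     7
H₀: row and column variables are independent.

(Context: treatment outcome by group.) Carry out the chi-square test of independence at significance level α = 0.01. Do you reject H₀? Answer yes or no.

Row totals [69, 52], col totals [46, 43, 32], n=121
χ² = (27−26.23)²/26.23 + (17−24.52)²/24.52 + (25−18.25)²/18.25 + (19−19.77)²/19.77 + (26−18.48)²/18.48 + (7−13.75)²/13.75 = 11.2333
df = 2
p-value (upper-tail) = 0.00364
At α=0.01: p < α → reject H₀

reject H₀: yes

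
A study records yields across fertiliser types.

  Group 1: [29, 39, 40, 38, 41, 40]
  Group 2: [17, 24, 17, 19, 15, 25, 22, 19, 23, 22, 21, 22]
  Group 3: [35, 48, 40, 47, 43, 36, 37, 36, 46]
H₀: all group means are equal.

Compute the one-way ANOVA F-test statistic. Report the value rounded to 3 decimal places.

Group means [37.83, 20.50, 40.89], grand mean 31.148
SSB = Σnᵢ(x̄ᵢ−x̄)² = 2482.685; SSW = ΣΣ(x−x̄ᵢ)² = 420.722
MSB = 2482.685/2 = 1241.3426; MSW = 420.722/24 = 17.5301
F = MSB/MSW = 70.8121
df = (2, 24)

test statistic = 70.812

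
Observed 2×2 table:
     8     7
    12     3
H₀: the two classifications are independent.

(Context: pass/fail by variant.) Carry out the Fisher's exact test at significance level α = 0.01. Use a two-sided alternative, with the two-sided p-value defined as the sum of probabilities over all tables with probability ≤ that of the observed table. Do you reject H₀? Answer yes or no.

reject H₀: no

Margins: r₁=15, r₂=15, c₁=20, c₂=10, n=30
p_obs = C(15,8)·C(15,12)/C(30,20); sum pmf over tables with pmf ≤ p_obs
p-value (two-sided) = 0.24508
At α=0.01: p ≥ α → fail to reject H₀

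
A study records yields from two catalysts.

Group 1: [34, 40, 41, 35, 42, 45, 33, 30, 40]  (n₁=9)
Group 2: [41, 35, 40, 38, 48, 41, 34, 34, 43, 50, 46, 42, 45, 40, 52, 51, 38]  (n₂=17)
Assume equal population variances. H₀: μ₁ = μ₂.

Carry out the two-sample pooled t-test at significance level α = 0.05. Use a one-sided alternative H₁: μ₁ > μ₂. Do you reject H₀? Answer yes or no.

x̄₁=37.778, s₁=4.944, n₁=9
x̄₂=42.235, s₂=5.729, n₂=17
s_p² = [8·4.944² + 16·5.729²]/24 = 30.0256
SE = √(s_p²·(1/9+1/17)) = 2.2588
t = (37.778−42.235)/2.2588 = -1.9734
df = 24
p-value (one-sided, H₁ greater) = 0.96996
At α=0.05: p ≥ α → fail to reject H₀

reject H₀: no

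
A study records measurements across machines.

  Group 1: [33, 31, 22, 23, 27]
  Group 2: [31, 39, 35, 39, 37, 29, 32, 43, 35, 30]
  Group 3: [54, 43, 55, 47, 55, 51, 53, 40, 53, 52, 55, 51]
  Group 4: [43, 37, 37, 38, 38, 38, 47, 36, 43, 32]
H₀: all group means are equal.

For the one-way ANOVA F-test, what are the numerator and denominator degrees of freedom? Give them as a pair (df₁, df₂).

k = 4 groups, N = 37 total
df = (k−1, N−k) = (4−1, 37−4) = (3, 33)

degrees of freedom = [3, 33]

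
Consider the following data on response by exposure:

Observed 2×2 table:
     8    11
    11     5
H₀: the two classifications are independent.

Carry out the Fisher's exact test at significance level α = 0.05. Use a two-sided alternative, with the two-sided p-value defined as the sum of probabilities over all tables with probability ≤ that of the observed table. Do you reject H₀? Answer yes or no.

Margins: r₁=19, r₂=16, c₁=19, c₂=16, n=35
p_obs = C(19,8)·C(16,11)/C(35,19); sum pmf over tables with pmf ≤ p_obs
p-value (two-sided) = 0.17591
At α=0.05: p ≥ α → fail to reject H₀

reject H₀: no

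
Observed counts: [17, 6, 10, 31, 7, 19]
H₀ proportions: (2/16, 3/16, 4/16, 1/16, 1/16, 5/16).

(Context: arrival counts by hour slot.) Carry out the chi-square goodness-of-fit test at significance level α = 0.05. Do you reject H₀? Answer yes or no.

n = 90; E_i = n·p_i = [11.25, 16.88, 22.50, 5.62, 5.62, 28.12]
χ² = (17−11.25)²/11.25 + (6−16.88)²/16.88 + (10−22.50)²/22.50 + (31−5.62)²/5.62 + (7−5.62)²/5.62 + (19−28.12)²/28.12 = 134.6578
df = 5
p-value (upper-tail) = 0.00000
At α=0.05: p < α → reject H₀

reject H₀: yes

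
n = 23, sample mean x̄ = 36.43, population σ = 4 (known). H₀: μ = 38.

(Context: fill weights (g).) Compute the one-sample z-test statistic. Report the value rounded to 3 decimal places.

SE = σ/√n = 4/√23 = 0.8341
z = (x̄−μ₀)/SE = (36.43−38)/0.8341 = -1.8824

test statistic = -1.882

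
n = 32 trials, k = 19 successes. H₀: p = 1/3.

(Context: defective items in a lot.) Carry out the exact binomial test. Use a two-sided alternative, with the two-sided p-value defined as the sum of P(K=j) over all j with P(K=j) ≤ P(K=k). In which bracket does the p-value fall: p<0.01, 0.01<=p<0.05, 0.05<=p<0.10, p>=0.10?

Exact binomial: n=32, k=19, p₀=1/3=0.3333
P(X=j) = C(n,j)·p₀^j·(1−p₀)^(n−j); p = Σ P(X=j) over j with P(X=j) ≤ P(X=19)
p-value (two-sided) = 0.00399
→ bracket: p<0.01

p-value bracket: p<0.01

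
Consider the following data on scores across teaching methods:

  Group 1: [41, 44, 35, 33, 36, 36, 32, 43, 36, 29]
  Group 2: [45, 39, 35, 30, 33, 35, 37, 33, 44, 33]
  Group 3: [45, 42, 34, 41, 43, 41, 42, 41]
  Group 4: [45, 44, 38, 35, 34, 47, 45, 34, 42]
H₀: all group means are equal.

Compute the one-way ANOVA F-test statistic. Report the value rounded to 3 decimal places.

Group means [36.50, 36.40, 41.12, 40.44], grand mean 38.432
SSB = Σnᵢ(x̄ᵢ−x̄)² = 173.084; SSW = ΣΣ(x−x̄ᵢ)² = 717.997
MSB = 173.084/3 = 57.6946; MSW = 717.997/33 = 21.7575
F = MSB/MSW = 2.6517
df = (3, 33)

test statistic = 2.652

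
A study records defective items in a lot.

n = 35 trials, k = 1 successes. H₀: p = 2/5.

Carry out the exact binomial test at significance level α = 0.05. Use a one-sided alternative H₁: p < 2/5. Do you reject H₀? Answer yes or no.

reject H₀: yes

Exact binomial: n=35, k=1, p₀=2/5=0.4000
P(X≤1) from Σ C(n,i)·p₀^i·(1−p₀)^(n−i)
p-value (one-sided, H₁ less) = 0.00000
At α=0.05: p < α → reject H₀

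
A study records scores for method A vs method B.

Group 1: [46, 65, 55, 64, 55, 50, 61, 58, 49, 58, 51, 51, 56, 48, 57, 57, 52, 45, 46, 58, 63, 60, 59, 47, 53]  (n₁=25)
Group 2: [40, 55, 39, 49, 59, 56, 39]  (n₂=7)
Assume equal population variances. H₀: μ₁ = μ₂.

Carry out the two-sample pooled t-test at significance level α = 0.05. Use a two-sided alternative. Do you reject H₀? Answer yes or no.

x̄₁=54.560, s₁=5.895, n₁=25
x̄₂=48.143, s₂=8.764, n₂=7
s_p² = [24·5.895² + 6·8.764²]/30 = 43.1672
SE = √(s_p²·(1/25+1/7)) = 2.8095
t = (54.560−48.143)/2.8095 = 2.2841
df = 30
p-value (two-sided) = 0.02962
At α=0.05: p < α → reject H₀

reject H₀: yes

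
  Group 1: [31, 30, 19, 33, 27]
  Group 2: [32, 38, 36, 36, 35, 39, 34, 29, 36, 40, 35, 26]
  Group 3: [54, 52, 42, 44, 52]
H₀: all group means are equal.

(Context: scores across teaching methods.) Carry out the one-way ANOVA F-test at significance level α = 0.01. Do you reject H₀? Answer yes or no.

Group means [28.00, 34.67, 48.80], grand mean 36.364
SSB = Σnᵢ(x̄ᵢ−x̄)² = 1157.624; SSW = ΣΣ(x−x̄ᵢ)² = 415.467
MSB = 1157.624/2 = 578.8121; MSW = 415.467/19 = 21.8667
F = MSB/MSW = 26.4701
df = (2, 19)
p-value (upper-tail) = 0.00000
At α=0.01: p < α → reject H₀

reject H₀: yes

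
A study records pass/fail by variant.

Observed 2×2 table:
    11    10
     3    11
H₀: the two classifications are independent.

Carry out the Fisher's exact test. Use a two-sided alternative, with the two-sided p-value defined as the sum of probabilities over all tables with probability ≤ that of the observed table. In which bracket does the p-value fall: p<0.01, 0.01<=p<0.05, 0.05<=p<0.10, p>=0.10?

p-value bracket: 0.05<=p<0.10

Margins: r₁=21, r₂=14, c₁=14, c₂=21, n=35
p_obs = C(21,11)·C(14,3)/C(35,14); sum pmf over tables with pmf ≤ p_obs
p-value (two-sided) = 0.08851
→ bracket: 0.05<=p<0.10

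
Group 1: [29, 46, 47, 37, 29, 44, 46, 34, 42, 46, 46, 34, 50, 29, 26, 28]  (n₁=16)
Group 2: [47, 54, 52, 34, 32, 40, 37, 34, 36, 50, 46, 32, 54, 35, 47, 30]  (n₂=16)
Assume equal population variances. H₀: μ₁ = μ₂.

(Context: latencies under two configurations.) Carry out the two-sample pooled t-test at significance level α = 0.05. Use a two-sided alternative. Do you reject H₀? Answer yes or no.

x̄₁=38.312, s₁=8.372, n₁=16
x̄₂=41.250, s₂=8.544, n₂=16
s_p² = [15·8.372² + 15·8.544²]/30 = 71.5479
SE = √(s_p²·(1/16+1/16)) = 2.9906
t = (38.312−41.250)/2.9906 = -0.9823
df = 30
p-value (two-sided) = 0.33383
At α=0.05: p ≥ α → fail to reject H₀

reject H₀: no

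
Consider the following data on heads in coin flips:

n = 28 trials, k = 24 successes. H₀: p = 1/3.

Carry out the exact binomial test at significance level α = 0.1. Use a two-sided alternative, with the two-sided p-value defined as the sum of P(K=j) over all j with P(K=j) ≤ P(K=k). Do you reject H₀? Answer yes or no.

reject H₀: yes

Exact binomial: n=28, k=24, p₀=1/3=0.3333
P(X=j) = C(n,j)·p₀^j·(1−p₀)^(n−j); p = Σ P(X=j) over j with P(X=j) ≤ P(X=24)
p-value (two-sided) = 0.00000
At α=0.1: p < α → reject H₀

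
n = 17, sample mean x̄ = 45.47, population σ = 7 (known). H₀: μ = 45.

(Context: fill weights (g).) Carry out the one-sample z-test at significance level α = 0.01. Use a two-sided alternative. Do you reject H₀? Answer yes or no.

SE = σ/√n = 7/√17 = 1.6977
z = (x̄−μ₀)/SE = (45.47−45)/1.6977 = 0.2768
p-value (two-sided) = 0.78191
At α=0.01: p ≥ α → fail to reject H₀

reject H₀: no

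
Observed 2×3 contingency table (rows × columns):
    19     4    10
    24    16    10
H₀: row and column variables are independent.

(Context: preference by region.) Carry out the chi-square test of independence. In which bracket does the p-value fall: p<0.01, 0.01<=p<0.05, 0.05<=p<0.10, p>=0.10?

p-value bracket: p>=0.10

Row totals [33, 50], col totals [43, 20, 20], n=83
χ² = (19−17.10)²/17.10 + (4−7.95)²/7.95 + (10−7.95)²/7.95 + (24−25.90)²/25.90 + (16−12.05)²/12.05 + (10−12.05)²/12.05 = 4.4877
df = 2
p-value (upper-tail) = 0.10605
→ bracket: p>=0.10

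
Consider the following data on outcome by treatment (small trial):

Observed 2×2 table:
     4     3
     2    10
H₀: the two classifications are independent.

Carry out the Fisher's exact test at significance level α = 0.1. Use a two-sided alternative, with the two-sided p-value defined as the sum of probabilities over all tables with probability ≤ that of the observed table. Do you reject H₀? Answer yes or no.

Margins: r₁=7, r₂=12, c₁=6, c₂=13, n=19
p_obs = C(7,4)·C(12,2)/C(19,6); sum pmf over tables with pmf ≤ p_obs
p-value (two-sided) = 0.12874
At α=0.1: p ≥ α → fail to reject H₀

reject H₀: no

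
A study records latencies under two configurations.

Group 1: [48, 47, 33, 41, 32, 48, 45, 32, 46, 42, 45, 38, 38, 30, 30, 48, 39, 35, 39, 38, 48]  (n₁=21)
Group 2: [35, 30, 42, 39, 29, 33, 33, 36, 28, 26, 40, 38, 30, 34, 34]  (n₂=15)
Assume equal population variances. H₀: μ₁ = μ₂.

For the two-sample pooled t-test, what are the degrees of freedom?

df = n₁ + n₂ − 2 = 21 + 15 − 2 = 34

degrees of freedom = 34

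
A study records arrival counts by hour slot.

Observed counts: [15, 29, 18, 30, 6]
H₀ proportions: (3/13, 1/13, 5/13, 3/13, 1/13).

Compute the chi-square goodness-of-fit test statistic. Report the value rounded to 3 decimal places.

n = 98; E_i = n·p_i = [22.62, 7.54, 37.69, 22.62, 7.54]
χ² = (15−22.62)²/22.62 + (29−7.54)²/7.54 + (18−37.69)²/37.69 + (30−22.62)²/22.62 + (6−7.54)²/7.54 = 76.6776
df = 4

test statistic = 76.678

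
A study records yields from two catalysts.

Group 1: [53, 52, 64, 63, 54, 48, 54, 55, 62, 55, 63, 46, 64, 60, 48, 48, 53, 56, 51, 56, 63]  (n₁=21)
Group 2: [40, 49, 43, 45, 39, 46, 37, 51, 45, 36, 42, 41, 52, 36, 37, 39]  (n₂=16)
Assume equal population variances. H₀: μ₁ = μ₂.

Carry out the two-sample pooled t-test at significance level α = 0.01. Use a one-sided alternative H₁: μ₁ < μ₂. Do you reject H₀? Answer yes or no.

x̄₁=55.619, s₁=5.852, n₁=21
x̄₂=42.375, s₂=5.214, n₂=16
s_p² = [20·5.852² + 15·5.214²]/35 = 31.2201
SE = √(s_p²·(1/21+1/16)) = 1.8542
t = (55.619−42.375)/1.8542 = 7.1429
df = 35
p-value (one-sided, H₁ less) = 1.00000
At α=0.01: p ≥ α → fail to reject H₀

reject H₀: no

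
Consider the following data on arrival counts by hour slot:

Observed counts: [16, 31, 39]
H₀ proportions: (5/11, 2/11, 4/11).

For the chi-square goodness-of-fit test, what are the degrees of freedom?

df = k − 1 = 3 − 1 = 2

degrees of freedom = 2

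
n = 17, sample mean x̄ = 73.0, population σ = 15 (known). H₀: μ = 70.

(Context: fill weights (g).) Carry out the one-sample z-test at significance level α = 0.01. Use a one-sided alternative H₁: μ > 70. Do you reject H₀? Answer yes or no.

reject H₀: no

SE = σ/√n = 15/√17 = 3.6380
z = (x̄−μ₀)/SE = (73.0−70)/3.6380 = 0.8246
p-value (one-sided, H₁ greater) = 0.20479
At α=0.01: p ≥ α → fail to reject H₀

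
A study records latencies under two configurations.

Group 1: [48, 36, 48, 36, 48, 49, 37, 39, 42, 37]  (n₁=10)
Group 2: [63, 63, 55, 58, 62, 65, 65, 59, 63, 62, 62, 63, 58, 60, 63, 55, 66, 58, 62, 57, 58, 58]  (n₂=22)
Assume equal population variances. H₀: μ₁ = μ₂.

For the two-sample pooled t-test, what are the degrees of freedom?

df = n₁ + n₂ − 2 = 10 + 22 − 2 = 30

degrees of freedom = 30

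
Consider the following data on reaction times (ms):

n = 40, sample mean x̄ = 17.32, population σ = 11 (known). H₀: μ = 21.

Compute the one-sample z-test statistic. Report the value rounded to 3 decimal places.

SE = σ/√n = 11/√40 = 1.7393
z = (x̄−μ₀)/SE = (17.32−21)/1.7393 = -2.1159

test statistic = -2.116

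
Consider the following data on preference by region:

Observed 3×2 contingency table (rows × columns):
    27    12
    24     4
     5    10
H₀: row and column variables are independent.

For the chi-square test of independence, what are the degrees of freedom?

degrees of freedom = 2

df = (r−1)(c−1) = (3−1)·(2−1) = 2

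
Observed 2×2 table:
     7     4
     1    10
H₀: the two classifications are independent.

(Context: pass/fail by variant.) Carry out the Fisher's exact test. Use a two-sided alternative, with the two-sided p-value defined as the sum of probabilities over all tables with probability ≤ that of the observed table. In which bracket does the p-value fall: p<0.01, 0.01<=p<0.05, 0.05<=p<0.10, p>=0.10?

p-value bracket: 0.01<=p<0.05

Margins: r₁=11, r₂=11, c₁=8, c₂=14, n=22
p_obs = C(11,7)·C(11,1)/C(22,8); sum pmf over tables with pmf ≤ p_obs
p-value (two-sided) = 0.02374
→ bracket: 0.01<=p<0.05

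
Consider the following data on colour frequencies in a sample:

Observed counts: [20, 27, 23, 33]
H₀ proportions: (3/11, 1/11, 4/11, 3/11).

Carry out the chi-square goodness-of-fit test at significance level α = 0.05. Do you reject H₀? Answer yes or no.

reject H₀: yes

n = 103; E_i = n·p_i = [28.09, 9.36, 37.45, 28.09]
χ² = (20−28.09)²/28.09 + (27−9.36)²/9.36 + (23−37.45)²/37.45 + (33−28.09)²/28.09 = 41.9846
df = 3
p-value (upper-tail) = 0.00000
At α=0.05: p < α → reject H₀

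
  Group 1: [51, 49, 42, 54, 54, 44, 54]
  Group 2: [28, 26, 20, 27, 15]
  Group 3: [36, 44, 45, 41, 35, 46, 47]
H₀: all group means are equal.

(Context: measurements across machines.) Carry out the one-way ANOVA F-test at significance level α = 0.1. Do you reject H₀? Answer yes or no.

Group means [49.71, 23.20, 42.00], grand mean 39.895
SSB = Σnᵢ(x̄ᵢ−x̄)² = 2099.561; SSW = ΣΣ(x−x̄ᵢ)² = 412.229
MSB = 2099.561/2 = 1049.7805; MSW = 412.229/16 = 25.7643
F = MSB/MSW = 40.7456
df = (2, 16)
p-value (upper-tail) = 0.00000
At α=0.1: p < α → reject H₀

reject H₀: yes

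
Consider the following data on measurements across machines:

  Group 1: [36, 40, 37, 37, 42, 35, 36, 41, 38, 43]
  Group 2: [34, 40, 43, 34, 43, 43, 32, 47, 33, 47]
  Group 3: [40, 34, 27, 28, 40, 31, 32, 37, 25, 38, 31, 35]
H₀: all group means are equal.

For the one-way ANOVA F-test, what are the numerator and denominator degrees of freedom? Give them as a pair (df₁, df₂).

degrees of freedom = [2, 29]

k = 3 groups, N = 32 total
df = (k−1, N−k) = (3−1, 32−3) = (2, 29)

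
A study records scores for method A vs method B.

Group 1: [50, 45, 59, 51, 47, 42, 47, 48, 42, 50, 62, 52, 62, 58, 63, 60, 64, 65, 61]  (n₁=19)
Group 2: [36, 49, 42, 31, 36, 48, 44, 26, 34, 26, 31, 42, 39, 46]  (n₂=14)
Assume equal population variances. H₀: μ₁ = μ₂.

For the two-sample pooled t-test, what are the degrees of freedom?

df = n₁ + n₂ − 2 = 19 + 14 − 2 = 31

degrees of freedom = 31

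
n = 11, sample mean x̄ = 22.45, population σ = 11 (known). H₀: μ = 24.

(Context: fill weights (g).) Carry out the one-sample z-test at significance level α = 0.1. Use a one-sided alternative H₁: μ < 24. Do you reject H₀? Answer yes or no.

SE = σ/√n = 11/√11 = 3.3166
z = (x̄−μ₀)/SE = (22.45−24)/3.3166 = -0.4673
p-value (one-sided, H₁ less) = 0.32013
At α=0.1: p ≥ α → fail to reject H₀

reject H₀: no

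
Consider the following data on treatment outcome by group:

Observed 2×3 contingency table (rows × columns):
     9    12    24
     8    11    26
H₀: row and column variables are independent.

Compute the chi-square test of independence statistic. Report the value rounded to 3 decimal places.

test statistic = 0.182

Row totals [45, 45], col totals [17, 23, 50], n=90
χ² = (9−8.50)²/8.50 + (12−11.50)²/11.50 + (24−25.00)²/25.00 + (8−8.50)²/8.50 + (11−11.50)²/11.50 + (26−25.00)²/25.00 = 0.1823
df = 2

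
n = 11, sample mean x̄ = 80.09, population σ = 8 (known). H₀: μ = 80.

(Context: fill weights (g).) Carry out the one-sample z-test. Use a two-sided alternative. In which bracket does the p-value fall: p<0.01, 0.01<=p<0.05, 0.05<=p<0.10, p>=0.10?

p-value bracket: p>=0.10

SE = σ/√n = 8/√11 = 2.4121
z = (x̄−μ₀)/SE = (80.09−80)/2.4121 = 0.0373
p-value (two-sided) = 0.97024
→ bracket: p>=0.10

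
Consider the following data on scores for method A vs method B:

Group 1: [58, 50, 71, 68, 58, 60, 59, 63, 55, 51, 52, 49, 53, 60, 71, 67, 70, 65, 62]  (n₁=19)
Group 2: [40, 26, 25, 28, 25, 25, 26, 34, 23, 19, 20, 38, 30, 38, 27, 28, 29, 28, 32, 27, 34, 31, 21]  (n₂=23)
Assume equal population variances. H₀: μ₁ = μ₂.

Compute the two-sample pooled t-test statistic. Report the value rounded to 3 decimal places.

test statistic = 15.957

x̄₁=60.105, s₁=7.233, n₁=19
x̄₂=28.435, s₂=5.631, n₂=23
s_p² = [18·7.233² + 22·5.631²]/40 = 40.9860
SE = √(s_p²·(1/19+1/23)) = 1.9847
t = (60.105−28.435)/1.9847 = 15.9571
df = 40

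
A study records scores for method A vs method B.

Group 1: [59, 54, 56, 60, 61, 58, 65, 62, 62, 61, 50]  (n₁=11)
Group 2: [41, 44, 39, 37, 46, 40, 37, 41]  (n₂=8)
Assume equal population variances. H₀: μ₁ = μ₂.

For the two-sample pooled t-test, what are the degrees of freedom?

df = n₁ + n₂ − 2 = 11 + 8 − 2 = 17

degrees of freedom = 17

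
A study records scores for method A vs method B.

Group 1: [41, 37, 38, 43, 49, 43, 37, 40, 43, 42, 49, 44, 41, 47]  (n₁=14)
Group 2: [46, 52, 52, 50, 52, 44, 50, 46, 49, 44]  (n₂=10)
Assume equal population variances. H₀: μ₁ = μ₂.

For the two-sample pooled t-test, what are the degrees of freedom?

degrees of freedom = 22

df = n₁ + n₂ − 2 = 14 + 10 − 2 = 22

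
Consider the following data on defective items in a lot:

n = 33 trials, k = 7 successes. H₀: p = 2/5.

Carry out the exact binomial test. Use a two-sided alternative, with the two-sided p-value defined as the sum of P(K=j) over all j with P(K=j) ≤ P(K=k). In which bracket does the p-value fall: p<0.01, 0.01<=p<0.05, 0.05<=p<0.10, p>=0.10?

Exact binomial: n=33, k=7, p₀=2/5=0.4000
P(X=j) = C(n,j)·p₀^j·(1−p₀)^(n−j); p = Σ P(X=j) over j with P(X=j) ≤ P(X=7)
p-value (two-sided) = 0.03195
→ bracket: 0.01<=p<0.05

p-value bracket: 0.01<=p<0.05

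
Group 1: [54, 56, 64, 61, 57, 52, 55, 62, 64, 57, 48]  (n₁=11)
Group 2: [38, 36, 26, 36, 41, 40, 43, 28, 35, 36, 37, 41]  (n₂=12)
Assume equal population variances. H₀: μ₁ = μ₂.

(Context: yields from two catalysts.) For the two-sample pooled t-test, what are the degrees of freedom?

df = n₁ + n₂ − 2 = 11 + 12 − 2 = 21

degrees of freedom = 21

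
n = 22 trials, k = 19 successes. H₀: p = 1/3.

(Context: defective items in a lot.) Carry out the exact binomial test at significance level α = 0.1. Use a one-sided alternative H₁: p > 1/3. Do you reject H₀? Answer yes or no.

reject H₀: yes

Exact binomial: n=22, k=19, p₀=1/3=0.3333
P(X≥19) from Σ C(n,i)·p₀^i·(1−p₀)^(n−i)
p-value (one-sided, H₁ greater) = 0.00000
At α=0.1: p < α → reject H₀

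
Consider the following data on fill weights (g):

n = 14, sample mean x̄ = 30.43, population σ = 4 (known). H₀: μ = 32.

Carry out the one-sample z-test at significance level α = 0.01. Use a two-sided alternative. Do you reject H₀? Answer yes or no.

reject H₀: no

SE = σ/√n = 4/√14 = 1.0690
z = (x̄−μ₀)/SE = (30.43−32)/1.0690 = -1.4686
p-value (two-sided) = 0.14194
At α=0.01: p ≥ α → fail to reject H₀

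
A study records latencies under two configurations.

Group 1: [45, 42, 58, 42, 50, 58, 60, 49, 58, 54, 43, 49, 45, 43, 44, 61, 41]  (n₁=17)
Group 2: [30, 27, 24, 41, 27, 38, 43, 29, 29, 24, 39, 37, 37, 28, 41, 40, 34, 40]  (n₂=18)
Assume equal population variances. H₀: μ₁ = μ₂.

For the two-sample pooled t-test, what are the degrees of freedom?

degrees of freedom = 33

df = n₁ + n₂ − 2 = 17 + 18 − 2 = 33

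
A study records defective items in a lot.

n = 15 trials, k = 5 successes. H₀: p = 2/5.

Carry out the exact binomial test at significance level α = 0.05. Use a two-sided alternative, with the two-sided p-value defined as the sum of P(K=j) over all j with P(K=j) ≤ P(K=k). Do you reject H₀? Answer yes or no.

reject H₀: no

Exact binomial: n=15, k=5, p₀=2/5=0.4000
P(X=j) = C(n,j)·p₀^j·(1−p₀)^(n−j); p = Σ P(X=j) over j with P(X=j) ≤ P(X=5)
p-value (two-sided) = 0.79340
At α=0.05: p ≥ α → fail to reject H₀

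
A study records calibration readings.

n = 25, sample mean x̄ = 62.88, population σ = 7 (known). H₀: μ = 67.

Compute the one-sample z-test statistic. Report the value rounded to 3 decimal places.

test statistic = -2.943

SE = σ/√n = 7/√25 = 1.4000
z = (x̄−μ₀)/SE = (62.88−67)/1.4000 = -2.9429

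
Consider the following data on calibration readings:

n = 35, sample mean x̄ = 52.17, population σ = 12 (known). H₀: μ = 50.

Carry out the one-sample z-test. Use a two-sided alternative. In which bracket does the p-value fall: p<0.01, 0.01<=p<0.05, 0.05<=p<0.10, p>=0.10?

p-value bracket: p>=0.10

SE = σ/√n = 12/√35 = 2.0284
z = (x̄−μ₀)/SE = (52.17−50)/2.0284 = 1.0698
p-value (two-sided) = 0.28470
→ bracket: p>=0.10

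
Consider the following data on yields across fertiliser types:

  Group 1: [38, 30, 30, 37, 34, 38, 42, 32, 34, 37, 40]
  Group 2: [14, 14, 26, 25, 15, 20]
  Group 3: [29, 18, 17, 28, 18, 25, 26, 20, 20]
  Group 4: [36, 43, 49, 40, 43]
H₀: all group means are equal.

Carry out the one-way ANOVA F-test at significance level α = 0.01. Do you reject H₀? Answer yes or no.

reject H₀: yes

Group means [35.64, 19.00, 22.33, 42.20], grand mean 29.613
SSB = Σnᵢ(x̄ᵢ−x̄)² = 2344.009; SSW = ΣΣ(x−x̄ᵢ)² = 573.345
MSB = 2344.009/3 = 781.3365; MSW = 573.345/27 = 21.2350
F = MSB/MSW = 36.7947
df = (3, 27)
p-value (upper-tail) = 0.00000
At α=0.01: p < α → reject H₀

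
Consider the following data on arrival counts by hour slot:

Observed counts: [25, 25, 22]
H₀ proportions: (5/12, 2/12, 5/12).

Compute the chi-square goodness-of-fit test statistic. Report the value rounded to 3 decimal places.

n = 72; E_i = n·p_i = [30.00, 12.00, 30.00]
χ² = (25−30.00)²/30.00 + (25−12.00)²/12.00 + (22−30.00)²/30.00 = 17.0500
df = 2

test statistic = 17.050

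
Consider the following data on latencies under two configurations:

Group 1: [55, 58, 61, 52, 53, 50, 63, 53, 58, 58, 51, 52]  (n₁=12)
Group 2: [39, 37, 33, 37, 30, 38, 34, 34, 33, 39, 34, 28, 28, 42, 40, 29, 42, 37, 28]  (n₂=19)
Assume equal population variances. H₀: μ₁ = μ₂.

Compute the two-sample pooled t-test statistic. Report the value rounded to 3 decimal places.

x̄₁=55.333, s₁=4.185, n₁=12
x̄₂=34.842, s₂=4.682, n₂=19
s_p² = [11·4.185² + 18·4.682²]/29 = 20.2480
SE = √(s_p²·(1/12+1/19)) = 1.6592
t = (55.333−34.842)/1.6592 = 12.3499
df = 29

test statistic = 12.350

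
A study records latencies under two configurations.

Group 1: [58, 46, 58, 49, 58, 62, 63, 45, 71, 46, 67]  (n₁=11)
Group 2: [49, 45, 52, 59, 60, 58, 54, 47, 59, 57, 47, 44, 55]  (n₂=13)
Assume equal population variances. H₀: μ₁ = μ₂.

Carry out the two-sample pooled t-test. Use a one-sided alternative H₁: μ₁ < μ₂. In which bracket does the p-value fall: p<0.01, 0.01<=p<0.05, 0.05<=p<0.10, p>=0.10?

p-value bracket: p>=0.10

x̄₁=56.636, s₁=8.992, n₁=11
x̄₂=52.769, s₂=5.776, n₂=13
s_p² = [10·8.992² + 12·5.776²]/22 = 54.9479
SE = √(s_p²·(1/11+1/13)) = 3.0368
t = (56.636−52.769)/3.0368 = 1.2734
df = 22
p-value (one-sided, H₁ less) = 0.89192
→ bracket: p>=0.10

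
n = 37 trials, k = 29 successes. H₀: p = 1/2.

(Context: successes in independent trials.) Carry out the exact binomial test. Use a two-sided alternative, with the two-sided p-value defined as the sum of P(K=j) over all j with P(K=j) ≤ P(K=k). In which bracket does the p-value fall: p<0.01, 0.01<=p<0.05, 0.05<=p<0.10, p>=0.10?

Exact binomial: n=37, k=29, p₀=1/2=0.5000
P(X=j) = C(n,j)·p₀^j·(1−p₀)^(n−j); p = Σ P(X=j) over j with P(X=j) ≤ P(X=29)
p-value (two-sided) = 0.00075
→ bracket: p<0.01

p-value bracket: p<0.01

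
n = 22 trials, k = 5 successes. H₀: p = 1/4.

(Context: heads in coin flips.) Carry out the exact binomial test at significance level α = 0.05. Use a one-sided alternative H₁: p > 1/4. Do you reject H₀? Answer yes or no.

reject H₀: no

Exact binomial: n=22, k=5, p₀=1/4=0.2500
P(X≥5) from Σ C(n,i)·p₀^i·(1−p₀)^(n−i)
p-value (one-sided, H₁ greater) = 0.67651
At α=0.05: p ≥ α → fail to reject H₀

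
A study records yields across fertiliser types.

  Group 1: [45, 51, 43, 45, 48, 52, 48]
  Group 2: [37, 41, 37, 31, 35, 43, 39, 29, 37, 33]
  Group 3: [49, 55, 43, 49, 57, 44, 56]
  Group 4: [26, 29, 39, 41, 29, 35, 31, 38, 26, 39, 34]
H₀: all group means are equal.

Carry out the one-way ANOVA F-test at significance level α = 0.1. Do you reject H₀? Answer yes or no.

Group means [47.43, 36.20, 50.43, 33.36], grand mean 40.400
SSB = Σnᵢ(x̄ᵢ−x̄)² = 1770.826; SSW = ΣΣ(x−x̄ᵢ)² = 729.574
MSB = 1770.826/3 = 590.2753; MSW = 729.574/31 = 23.5346
F = MSB/MSW = 25.0811
df = (3, 31)
p-value (upper-tail) = 0.00000
At α=0.1: p < α → reject H₀

reject H₀: yes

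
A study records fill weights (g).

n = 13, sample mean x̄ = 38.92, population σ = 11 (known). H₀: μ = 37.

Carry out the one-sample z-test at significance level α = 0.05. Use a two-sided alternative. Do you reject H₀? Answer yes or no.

SE = σ/√n = 11/√13 = 3.0509
z = (x̄−μ₀)/SE = (38.92−37)/3.0509 = 0.6293
p-value (two-sided) = 0.52913
At α=0.05: p ≥ α → fail to reject H₀

reject H₀: no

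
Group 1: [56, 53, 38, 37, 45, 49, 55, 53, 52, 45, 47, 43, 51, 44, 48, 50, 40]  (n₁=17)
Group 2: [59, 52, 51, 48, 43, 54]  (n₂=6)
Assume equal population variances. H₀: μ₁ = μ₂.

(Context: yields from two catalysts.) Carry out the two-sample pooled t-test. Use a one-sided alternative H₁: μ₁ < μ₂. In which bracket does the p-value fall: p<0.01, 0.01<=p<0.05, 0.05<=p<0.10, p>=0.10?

x̄₁=47.412, s₁=5.767, n₁=17
x̄₂=51.167, s₂=5.419, n₂=6
s_p² = [16·5.767² + 5·5.419²]/21 = 32.3310
SE = √(s_p²·(1/17+1/6)) = 2.7001
t = (47.412−51.167)/2.7001 = -1.3907
df = 21
p-value (one-sided, H₁ less) = 0.08944
→ bracket: 0.05<=p<0.10

p-value bracket: 0.05<=p<0.10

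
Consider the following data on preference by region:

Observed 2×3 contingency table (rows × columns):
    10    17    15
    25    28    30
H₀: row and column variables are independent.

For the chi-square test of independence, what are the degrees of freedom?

degrees of freedom = 2

df = (r−1)(c−1) = (2−1)·(3−1) = 2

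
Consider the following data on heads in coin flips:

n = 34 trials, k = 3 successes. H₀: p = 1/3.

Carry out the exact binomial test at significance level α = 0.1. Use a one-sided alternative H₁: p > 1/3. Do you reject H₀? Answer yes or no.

reject H₀: no

Exact binomial: n=34, k=3, p₀=1/3=0.3333
P(X≥3) from Σ C(n,i)·p₀^i·(1−p₀)^(n−i)
p-value (one-sided, H₁ greater) = 0.99984
At α=0.1: p ≥ α → fail to reject H₀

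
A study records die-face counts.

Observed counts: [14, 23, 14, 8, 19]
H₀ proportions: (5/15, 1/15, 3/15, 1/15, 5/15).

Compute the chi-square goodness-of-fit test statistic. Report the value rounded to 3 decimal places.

test statistic = 70.026

n = 78; E_i = n·p_i = [26.00, 5.20, 15.60, 5.20, 26.00]
χ² = (14−26.00)²/26.00 + (23−5.20)²/5.20 + (14−15.60)²/15.60 + (8−5.20)²/5.20 + (19−26.00)²/26.00 = 70.0256
df = 4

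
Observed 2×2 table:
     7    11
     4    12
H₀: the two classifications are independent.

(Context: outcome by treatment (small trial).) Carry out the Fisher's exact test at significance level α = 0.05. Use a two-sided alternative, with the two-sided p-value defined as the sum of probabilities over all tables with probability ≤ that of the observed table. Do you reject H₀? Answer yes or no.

reject H₀: no

Margins: r₁=18, r₂=16, c₁=11, c₂=23, n=34
p_obs = C(18,7)·C(16,4)/C(34,11); sum pmf over tables with pmf ≤ p_obs
p-value (two-sided) = 0.47675
At α=0.05: p ≥ α → fail to reject H₀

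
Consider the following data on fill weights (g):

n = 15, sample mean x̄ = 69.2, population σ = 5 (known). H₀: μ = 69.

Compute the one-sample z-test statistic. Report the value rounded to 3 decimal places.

SE = σ/√n = 5/√15 = 1.2910
z = (x̄−μ₀)/SE = (69.2−69)/1.2910 = 0.1549

test statistic = 0.155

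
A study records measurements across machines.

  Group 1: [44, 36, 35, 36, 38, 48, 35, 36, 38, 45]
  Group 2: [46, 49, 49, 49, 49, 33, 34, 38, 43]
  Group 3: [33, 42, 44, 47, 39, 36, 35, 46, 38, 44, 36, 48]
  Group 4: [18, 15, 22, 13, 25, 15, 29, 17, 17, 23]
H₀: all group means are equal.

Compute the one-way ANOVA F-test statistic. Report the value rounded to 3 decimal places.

Group means [39.10, 43.33, 40.67, 19.40], grand mean 35.683
SSB = Σnᵢ(x̄ᵢ−x̄)² = 3592.911; SSW = ΣΣ(x−x̄ᵢ)² = 1087.967
MSB = 3592.911/3 = 1197.6371; MSW = 1087.967/37 = 29.4045
F = MSB/MSW = 40.7297
df = (3, 37)

test statistic = 40.730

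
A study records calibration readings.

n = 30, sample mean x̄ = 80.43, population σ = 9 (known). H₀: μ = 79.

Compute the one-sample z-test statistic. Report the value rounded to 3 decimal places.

SE = σ/√n = 9/√30 = 1.6432
z = (x̄−μ₀)/SE = (80.43−79)/1.6432 = 0.8703

test statistic = 0.870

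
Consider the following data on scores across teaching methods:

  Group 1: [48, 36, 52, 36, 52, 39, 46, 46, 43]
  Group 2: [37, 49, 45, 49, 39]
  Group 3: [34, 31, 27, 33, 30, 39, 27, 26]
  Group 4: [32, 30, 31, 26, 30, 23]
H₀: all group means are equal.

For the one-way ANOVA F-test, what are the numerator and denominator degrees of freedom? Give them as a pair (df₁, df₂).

k = 4 groups, N = 28 total
df = (k−1, N−k) = (4−1, 28−4) = (3, 24)

degrees of freedom = [3, 24]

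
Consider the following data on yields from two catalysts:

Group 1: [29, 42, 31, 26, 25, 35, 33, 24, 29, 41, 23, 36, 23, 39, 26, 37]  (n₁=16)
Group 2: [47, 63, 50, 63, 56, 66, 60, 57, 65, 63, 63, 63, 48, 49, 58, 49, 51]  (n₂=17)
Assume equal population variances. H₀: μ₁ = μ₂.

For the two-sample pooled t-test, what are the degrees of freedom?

degrees of freedom = 31

df = n₁ + n₂ − 2 = 16 + 17 − 2 = 31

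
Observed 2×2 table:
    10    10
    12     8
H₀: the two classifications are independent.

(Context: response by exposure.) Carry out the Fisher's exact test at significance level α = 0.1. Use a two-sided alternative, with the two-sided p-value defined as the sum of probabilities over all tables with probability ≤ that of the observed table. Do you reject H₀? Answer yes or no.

reject H₀: no

Margins: r₁=20, r₂=20, c₁=22, c₂=18, n=40
p_obs = C(20,10)·C(20,12)/C(40,22); sum pmf over tables with pmf ≤ p_obs
p-value (two-sided) = 0.75119
At α=0.1: p ≥ α → fail to reject H₀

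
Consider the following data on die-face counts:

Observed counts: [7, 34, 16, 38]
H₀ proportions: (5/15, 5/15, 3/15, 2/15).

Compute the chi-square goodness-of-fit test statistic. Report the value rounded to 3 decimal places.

test statistic = 70.526

n = 95; E_i = n·p_i = [31.67, 31.67, 19.00, 12.67]
χ² = (7−31.67)²/31.67 + (34−31.67)²/31.67 + (16−19.00)²/19.00 + (38−12.67)²/12.67 = 70.5263
df = 3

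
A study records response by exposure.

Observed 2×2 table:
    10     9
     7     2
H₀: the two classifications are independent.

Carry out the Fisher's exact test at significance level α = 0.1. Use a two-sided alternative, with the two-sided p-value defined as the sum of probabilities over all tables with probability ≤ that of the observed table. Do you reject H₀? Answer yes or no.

reject H₀: no

Margins: r₁=19, r₂=9, c₁=17, c₂=11, n=28
p_obs = C(19,10)·C(9,7)/C(28,17); sum pmf over tables with pmf ≤ p_obs
p-value (two-sided) = 0.24950
At α=0.1: p ≥ α → fail to reject H₀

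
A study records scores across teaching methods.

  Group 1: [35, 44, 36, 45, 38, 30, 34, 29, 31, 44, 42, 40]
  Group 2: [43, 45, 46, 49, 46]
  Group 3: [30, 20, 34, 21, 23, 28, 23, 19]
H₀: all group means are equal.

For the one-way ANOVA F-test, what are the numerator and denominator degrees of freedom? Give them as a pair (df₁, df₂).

k = 3 groups, N = 25 total
df = (k−1, N−k) = (3−1, 25−3) = (2, 22)

degrees of freedom = [2, 22]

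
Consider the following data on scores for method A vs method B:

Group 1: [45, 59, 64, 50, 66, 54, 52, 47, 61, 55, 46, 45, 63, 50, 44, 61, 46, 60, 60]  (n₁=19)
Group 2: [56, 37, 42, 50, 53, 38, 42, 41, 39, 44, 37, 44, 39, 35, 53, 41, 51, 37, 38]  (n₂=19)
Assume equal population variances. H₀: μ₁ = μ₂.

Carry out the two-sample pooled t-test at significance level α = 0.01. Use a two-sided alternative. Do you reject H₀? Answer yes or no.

x̄₁=54.105, s₁=7.438, n₁=19
x̄₂=43.000, s₂=6.446, n₂=19
s_p² = [18·7.438² + 18·6.446²]/36 = 48.4386
SE = √(s_p²·(1/19+1/19)) = 2.2581
t = (54.105−43.000)/2.2581 = 4.9181
df = 36
p-value (two-sided) = 0.00002
At α=0.01: p < α → reject H₀

reject H₀: yes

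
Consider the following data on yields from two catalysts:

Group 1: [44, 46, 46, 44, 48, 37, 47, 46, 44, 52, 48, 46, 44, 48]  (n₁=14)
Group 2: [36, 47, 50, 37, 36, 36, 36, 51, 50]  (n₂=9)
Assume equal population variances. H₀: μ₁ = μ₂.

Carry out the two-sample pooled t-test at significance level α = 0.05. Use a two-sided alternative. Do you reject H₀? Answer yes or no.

x̄₁=45.714, s₁=3.338, n₁=14
x̄₂=42.111, s₂=7.097, n₂=9
s_p² = [13·3.338² + 8·7.097²]/21 = 26.0831
SE = √(s_p²·(1/14+1/9)) = 2.1820
t = (45.714−42.111)/2.1820 = 1.6513
df = 21
p-value (two-sided) = 0.11355
At α=0.05: p ≥ α → fail to reject H₀

reject H₀: no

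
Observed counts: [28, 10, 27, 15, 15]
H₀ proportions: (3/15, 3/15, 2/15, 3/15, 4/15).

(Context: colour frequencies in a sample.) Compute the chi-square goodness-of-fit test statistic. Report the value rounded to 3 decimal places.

n = 95; E_i = n·p_i = [19.00, 19.00, 12.67, 19.00, 25.33]
χ² = (28−19.00)²/19.00 + (10−19.00)²/19.00 + (27−12.67)²/12.67 + (15−19.00)²/19.00 + (15−25.33)²/25.33 = 29.8026
df = 4

test statistic = 29.803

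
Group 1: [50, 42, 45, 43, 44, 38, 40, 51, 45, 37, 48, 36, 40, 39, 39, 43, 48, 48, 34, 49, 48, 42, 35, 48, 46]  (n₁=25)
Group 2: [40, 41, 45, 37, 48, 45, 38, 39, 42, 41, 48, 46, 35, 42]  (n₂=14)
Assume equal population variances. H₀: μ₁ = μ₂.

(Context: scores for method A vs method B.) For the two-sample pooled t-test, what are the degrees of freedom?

degrees of freedom = 37

df = n₁ + n₂ − 2 = 25 + 14 − 2 = 37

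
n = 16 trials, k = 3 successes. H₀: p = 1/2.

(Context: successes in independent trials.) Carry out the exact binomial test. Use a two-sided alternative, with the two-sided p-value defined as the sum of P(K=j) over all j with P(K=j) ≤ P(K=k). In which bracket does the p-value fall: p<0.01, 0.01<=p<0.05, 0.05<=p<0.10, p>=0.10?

p-value bracket: 0.01<=p<0.05

Exact binomial: n=16, k=3, p₀=1/2=0.5000
P(X=j) = C(n,j)·p₀^j·(1−p₀)^(n−j); p = Σ P(X=j) over j with P(X=j) ≤ P(X=3)
p-value (two-sided) = 0.02127
→ bracket: 0.01<=p<0.05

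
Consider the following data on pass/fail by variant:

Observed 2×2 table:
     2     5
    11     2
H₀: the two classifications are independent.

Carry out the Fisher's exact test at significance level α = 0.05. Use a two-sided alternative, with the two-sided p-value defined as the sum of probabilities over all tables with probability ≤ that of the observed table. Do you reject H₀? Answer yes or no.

Margins: r₁=7, r₂=13, c₁=13, c₂=7, n=20
p_obs = C(7,2)·C(13,11)/C(20,13); sum pmf over tables with pmf ≤ p_obs
p-value (two-sided) = 0.02232
At α=0.05: p < α → reject H₀

reject H₀: yes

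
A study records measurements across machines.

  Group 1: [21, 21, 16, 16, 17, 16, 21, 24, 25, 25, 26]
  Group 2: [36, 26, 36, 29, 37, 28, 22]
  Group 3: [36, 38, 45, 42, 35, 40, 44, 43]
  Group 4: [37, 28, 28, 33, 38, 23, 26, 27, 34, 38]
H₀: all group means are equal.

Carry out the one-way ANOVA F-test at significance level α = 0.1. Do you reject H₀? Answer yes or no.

reject H₀: yes

Group means [20.73, 30.57, 40.38, 31.20], grand mean 29.917
SSB = Σnᵢ(x̄ᵢ−x̄)² = 1823.379; SSW = ΣΣ(x−x̄ᵢ)² = 727.371
MSB = 1823.379/3 = 607.7930; MSW = 727.371/32 = 22.7303
F = MSB/MSW = 26.7393
df = (3, 32)
p-value (upper-tail) = 0.00000
At α=0.1: p < α → reject H₀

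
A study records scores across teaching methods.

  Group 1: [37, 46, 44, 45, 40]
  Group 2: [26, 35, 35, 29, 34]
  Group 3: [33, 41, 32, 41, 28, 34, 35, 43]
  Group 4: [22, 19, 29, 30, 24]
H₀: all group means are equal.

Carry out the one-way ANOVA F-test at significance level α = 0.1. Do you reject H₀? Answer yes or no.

reject H₀: yes

Group means [42.40, 31.80, 35.88, 24.80], grand mean 34.000
SSB = Σnᵢ(x̄ᵢ−x̄)² = 828.325; SSW = ΣΣ(x−x̄ᵢ)² = 403.675
MSB = 828.325/3 = 276.1083; MSW = 403.675/19 = 21.2461
F = MSB/MSW = 12.9957
df = (3, 19)
p-value (upper-tail) = 0.00008
At α=0.1: p < α → reject H₀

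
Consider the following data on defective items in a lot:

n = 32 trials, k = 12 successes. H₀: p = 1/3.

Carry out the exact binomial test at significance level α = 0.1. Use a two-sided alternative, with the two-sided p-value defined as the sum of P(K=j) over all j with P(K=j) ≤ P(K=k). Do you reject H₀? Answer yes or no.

reject H₀: no

Exact binomial: n=32, k=12, p₀=1/3=0.3333
P(X=j) = C(n,j)·p₀^j·(1−p₀)^(n−j); p = Σ P(X=j) over j with P(X=j) ≤ P(X=12)
p-value (two-sided) = 0.70795
At α=0.1: p ≥ α → fail to reject H₀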